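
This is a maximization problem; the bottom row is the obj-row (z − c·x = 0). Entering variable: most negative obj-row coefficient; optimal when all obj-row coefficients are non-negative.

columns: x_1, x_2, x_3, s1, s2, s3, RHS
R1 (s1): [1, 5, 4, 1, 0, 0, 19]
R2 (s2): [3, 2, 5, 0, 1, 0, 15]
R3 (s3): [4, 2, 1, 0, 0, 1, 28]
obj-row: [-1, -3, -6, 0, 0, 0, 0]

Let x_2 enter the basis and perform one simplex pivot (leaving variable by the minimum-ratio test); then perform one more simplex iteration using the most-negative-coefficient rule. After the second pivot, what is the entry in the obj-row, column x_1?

40/17

Ratio test on column x_2 — row 1: 19/5 = 19/5; row 2: 15/2 = 15/2; row 3: 28/2 = 14. Minimum is 19/5 at row 1 (s1 leaves); pivot element 5.
Divide row 1 by 5; eliminate column x_2 from the other rows.
Second iteration: most negative obj-row entry is -18/5 in column x_3, so x_3 enters.
Ratio test on column x_3 — row 1: (19/5)/(4/5) = 19/4; row 2: (37/5)/(17/5) = 37/17; row 3: entry -3/5 ≤ 0. Minimum is 37/17 at row 2 (s2 leaves); pivot element 17/5.
Divide row 2 by 17/5; eliminate column x_3 from the other rows.
After both pivots, the entry at the obj-row, column x_1 is 40/17.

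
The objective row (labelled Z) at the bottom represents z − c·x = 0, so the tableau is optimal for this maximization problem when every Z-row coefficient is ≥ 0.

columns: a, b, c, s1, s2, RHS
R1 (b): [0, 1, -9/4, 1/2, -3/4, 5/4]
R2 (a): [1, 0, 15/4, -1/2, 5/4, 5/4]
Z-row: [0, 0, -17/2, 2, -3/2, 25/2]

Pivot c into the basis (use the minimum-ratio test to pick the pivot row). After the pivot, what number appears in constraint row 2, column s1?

-2/15

Ratio test on column c — row 1: entry -9/4 ≤ 0; row 2: (5/4)/(15/4) = 1/3. Minimum is 1/3 at row 2 (a leaves); pivot element 15/4.
Divide row 2 by 15/4; eliminate column c from the other rows.
In the new row 2, the s1 entry is the old entry divided by the pivot: (-1/2)/(15/4) = -2/15.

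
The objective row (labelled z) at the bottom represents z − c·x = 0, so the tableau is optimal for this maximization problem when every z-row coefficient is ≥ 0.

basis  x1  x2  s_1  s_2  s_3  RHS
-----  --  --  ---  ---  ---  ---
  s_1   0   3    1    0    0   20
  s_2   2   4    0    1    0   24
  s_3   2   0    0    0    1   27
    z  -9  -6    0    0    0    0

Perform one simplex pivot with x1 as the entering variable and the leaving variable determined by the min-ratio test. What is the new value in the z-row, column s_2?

Ratio test on column x1 — row 1: entry 0 ≤ 0; row 2: 24/2 = 12; row 3: 27/2 = 27/2. Minimum is 12 at row 2 (s_2 leaves); pivot element 2.
Divide row 2 by 2; eliminate column x1 from the other rows.
z-row update in column s_2: 0 − (-9)·(1/2) = 9/2.

9/2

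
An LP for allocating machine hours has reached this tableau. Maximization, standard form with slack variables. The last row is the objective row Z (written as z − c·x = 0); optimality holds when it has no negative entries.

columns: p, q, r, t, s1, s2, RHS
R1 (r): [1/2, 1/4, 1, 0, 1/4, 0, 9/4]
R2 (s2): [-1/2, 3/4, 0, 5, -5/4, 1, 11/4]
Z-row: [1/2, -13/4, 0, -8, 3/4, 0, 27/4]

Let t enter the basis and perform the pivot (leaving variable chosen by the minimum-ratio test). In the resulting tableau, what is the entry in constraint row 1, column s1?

Ratio test on column t — row 1: entry 0 ≤ 0; row 2: (11/4)/5 = 11/20. Minimum is 11/20 at row 2 (s2 leaves); pivot element 5.
Divide row 2 by 5; eliminate column t from the other rows.
Row 1 update in column s1: 1/4 − 0·(-1/4) = 1/4.

1/4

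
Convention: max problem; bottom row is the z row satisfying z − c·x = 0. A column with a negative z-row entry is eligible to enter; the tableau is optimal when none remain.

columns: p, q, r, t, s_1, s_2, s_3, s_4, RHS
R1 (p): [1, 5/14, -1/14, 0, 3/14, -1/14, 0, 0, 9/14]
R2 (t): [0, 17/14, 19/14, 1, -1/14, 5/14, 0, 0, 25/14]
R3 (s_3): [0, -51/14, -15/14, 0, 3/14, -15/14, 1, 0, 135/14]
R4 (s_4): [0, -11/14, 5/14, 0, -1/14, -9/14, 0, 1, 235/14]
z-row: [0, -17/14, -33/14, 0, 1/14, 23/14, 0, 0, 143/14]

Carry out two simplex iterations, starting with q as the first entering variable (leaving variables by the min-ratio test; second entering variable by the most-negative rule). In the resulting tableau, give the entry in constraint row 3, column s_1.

3/19

Ratio test on column q — row 1: (9/14)/(5/14) = 9/5; row 2: (25/14)/(17/14) = 25/17; row 3: entry -51/14 ≤ 0; row 4: entry -11/14 ≤ 0. Minimum is 25/17 at row 2 (t leaves); pivot element 17/14.
Divide row 2 by 17/14; eliminate column q from the other rows.
Second iteration: most negative z-row entry is -1 in column r, so r enters.
Ratio test on column r — row 1: entry -8/17 ≤ 0; row 2: (25/17)/(19/17) = 25/19; row 3: 15/3 = 5; row 4: (305/17)/(21/17) = 305/21. Minimum is 25/19 at row 2 (q leaves); pivot element 19/17.
Divide row 2 by 19/17; eliminate column r from the other rows.
After both pivots, the entry at constraint row 3, column s_1 is 3/19.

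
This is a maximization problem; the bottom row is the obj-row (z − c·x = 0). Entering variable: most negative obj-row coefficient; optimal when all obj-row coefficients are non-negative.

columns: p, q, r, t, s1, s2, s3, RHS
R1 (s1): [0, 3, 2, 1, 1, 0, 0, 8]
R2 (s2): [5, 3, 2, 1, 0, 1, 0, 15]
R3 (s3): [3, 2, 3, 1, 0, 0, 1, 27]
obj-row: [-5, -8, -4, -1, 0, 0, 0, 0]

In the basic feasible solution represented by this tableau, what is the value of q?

0

q is not in the basis, so in the current basic feasible solution q = 0.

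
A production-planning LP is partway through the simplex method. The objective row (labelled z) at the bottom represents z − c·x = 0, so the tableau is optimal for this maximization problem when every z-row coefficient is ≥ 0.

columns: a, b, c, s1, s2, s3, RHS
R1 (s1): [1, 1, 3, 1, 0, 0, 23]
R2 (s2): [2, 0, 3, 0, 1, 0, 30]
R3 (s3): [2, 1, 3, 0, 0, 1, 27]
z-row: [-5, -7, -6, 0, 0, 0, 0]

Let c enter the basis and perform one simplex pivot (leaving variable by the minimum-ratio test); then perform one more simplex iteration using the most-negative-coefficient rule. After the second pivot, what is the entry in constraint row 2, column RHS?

30

Ratio test on column c — row 1: 23/3 = 23/3; row 2: 30/3 = 10; row 3: 27/3 = 9. Minimum is 23/3 at row 1 (s1 leaves); pivot element 3.
Divide row 1 by 3; eliminate column c from the other rows.
Second iteration: most negative z-row entry is -5 in column b, so b enters.
Ratio test on column b — row 1: (23/3)/(1/3) = 23; row 2: entry -1 ≤ 0; row 3: entry 0 ≤ 0. Minimum is 23 at row 1 (c leaves); pivot element 1/3.
Divide row 1 by 1/3; eliminate column b from the other rows.
After both pivots, the entry at constraint row 2, column RHS is 30.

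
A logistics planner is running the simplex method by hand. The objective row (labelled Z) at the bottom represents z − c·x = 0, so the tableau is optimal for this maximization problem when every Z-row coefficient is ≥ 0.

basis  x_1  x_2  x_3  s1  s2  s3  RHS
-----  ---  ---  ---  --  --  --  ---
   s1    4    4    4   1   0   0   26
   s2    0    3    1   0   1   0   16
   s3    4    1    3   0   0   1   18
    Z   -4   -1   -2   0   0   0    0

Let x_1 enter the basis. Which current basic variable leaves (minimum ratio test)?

Column x_1 entries and ratios — s1: 26/4 = 13/2; s2: 0 ≤ 0, skip; s3: 18/4 = 9/2.
Smallest ratio is 9/2 in the row of s3, so s3 leaves.

s3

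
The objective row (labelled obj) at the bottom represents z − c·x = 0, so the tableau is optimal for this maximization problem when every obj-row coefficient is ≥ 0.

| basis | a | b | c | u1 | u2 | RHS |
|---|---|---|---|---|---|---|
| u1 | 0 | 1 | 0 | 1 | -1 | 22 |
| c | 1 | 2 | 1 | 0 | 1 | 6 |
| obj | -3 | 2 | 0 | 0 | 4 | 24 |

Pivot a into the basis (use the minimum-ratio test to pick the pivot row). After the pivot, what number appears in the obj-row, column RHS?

42

Ratio test on column a — row 1: entry 0 ≤ 0; row 2: 6/1 = 6. Minimum is 6 at row 2 (c leaves); pivot element 1.
Divide row 2 by 1; eliminate column a from the other rows.
obj-row update in column RHS: 24 − (-3)·6 = 42.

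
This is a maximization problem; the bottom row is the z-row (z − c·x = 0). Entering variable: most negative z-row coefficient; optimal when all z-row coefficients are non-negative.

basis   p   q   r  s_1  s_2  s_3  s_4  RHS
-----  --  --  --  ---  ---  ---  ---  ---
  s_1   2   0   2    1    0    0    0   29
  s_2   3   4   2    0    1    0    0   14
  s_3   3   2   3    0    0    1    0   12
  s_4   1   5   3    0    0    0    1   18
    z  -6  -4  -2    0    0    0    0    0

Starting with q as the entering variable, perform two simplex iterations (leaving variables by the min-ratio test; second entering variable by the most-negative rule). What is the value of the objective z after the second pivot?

Ratio test on column q — row 1: entry 0 ≤ 0; row 2: 14/4 = 7/2; row 3: 12/2 = 6; row 4: 18/5 = 18/5. Minimum is 7/2 at row 2 (s_2 leaves); pivot element 4.
Pivot on row 2; the z-row RHS becomes 0 − (-4)·(7/2) = 14.
Next entering variable (most negative z-row entry -3): p.
Ratio test on column p — row 1: 29/2 = 29/2; row 2: (7/2)/(3/4) = 14/3; row 3: 5/(3/2) = 10/3; row 4: entry -11/4 ≤ 0. Minimum is 10/3 at row 3 (s_3 leaves); pivot element 3/2.
After the second pivot the z-row RHS is 14 − (-3)·(10/3) = 24.

24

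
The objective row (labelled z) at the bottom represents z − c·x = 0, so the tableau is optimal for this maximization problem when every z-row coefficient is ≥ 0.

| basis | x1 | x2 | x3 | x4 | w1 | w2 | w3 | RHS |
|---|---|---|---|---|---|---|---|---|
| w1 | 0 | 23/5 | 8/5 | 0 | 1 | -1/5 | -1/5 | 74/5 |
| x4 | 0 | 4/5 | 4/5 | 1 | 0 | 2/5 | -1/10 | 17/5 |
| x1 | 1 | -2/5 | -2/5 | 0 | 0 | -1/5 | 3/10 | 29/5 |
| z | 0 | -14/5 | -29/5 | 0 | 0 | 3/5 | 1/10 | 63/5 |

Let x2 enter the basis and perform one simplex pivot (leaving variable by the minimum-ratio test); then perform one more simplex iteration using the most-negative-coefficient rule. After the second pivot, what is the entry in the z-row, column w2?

Ratio test on column x2 — row 1: (74/5)/(23/5) = 74/23; row 2: (17/5)/(4/5) = 17/4; row 3: entry -2/5 ≤ 0. Minimum is 74/23 at row 1 (w1 leaves); pivot element 23/5.
Divide row 1 by 23/5; eliminate column x2 from the other rows.
Second iteration: most negative z-row entry is -111/23 in column x3, so x3 enters.
Ratio test on column x3 — row 1: (74/23)/(8/23) = 37/4; row 2: (19/23)/(12/23) = 19/12; row 3: entry -6/23 ≤ 0. Minimum is 19/12 at row 2 (x4 leaves); pivot element 12/23.
Divide row 2 by 12/23; eliminate column x3 from the other rows.
After both pivots, the entry at the z-row, column w2 is 9/2.

9/2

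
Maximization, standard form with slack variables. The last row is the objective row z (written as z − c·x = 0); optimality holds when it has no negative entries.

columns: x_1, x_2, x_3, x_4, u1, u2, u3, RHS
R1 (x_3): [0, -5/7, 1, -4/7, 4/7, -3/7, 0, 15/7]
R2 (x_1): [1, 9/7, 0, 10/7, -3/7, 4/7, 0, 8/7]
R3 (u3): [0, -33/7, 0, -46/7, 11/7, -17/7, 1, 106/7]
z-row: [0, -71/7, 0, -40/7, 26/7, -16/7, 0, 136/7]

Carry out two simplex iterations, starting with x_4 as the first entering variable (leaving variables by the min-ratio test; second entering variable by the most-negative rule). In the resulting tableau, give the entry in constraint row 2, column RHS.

8/9

Ratio test on column x_4 — row 1: entry -4/7 ≤ 0; row 2: (8/7)/(10/7) = 4/5; row 3: entry -46/7 ≤ 0. Minimum is 4/5 at row 2 (x_1 leaves); pivot element 10/7.
Divide row 2 by 10/7; eliminate column x_4 from the other rows.
Second iteration: most negative z-row entry is -5 in column x_2, so x_2 enters.
Ratio test on column x_2 — row 1: entry -1/5 ≤ 0; row 2: (4/5)/(9/10) = 8/9; row 3: (102/5)/(6/5) = 17. Minimum is 8/9 at row 2 (x_4 leaves); pivot element 9/10.
Divide row 2 by 9/10; eliminate column x_2 from the other rows.
After both pivots, the entry at constraint row 2, column RHS is 8/9.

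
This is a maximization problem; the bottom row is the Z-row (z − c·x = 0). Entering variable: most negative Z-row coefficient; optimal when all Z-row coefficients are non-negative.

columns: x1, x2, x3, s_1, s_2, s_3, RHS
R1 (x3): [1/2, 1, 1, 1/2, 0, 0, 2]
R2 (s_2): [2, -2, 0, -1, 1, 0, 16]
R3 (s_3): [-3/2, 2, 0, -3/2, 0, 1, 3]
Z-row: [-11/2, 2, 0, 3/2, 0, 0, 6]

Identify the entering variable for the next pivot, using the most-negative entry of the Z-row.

Negative Z-row entries: x1: -11/2.
The most negative is -11/2 in column x1, so x1 enters.

x1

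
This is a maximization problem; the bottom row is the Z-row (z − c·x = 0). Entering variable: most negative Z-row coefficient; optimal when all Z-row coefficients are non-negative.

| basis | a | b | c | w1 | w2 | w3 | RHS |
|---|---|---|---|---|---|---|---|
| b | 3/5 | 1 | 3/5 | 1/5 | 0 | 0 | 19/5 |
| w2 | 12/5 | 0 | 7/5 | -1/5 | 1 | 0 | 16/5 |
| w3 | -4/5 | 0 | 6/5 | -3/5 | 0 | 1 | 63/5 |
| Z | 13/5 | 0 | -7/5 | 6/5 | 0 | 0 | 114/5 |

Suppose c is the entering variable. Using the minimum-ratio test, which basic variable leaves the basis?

Column c entries and ratios — b: (19/5)/(3/5) = 19/3; w2: (16/5)/(7/5) = 16/7; w3: (63/5)/(6/5) = 21/2.
Smallest ratio is 16/7 in the row of w2, so w2 leaves.

w2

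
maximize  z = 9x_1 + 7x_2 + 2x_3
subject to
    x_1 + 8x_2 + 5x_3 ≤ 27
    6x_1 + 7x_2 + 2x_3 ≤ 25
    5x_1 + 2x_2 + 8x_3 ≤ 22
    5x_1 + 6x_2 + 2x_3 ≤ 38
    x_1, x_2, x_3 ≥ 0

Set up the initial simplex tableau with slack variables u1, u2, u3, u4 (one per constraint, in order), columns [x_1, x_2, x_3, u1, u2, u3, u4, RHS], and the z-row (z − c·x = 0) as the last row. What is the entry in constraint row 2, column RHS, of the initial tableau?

25

The RHS of constraint 2 is b_2 = 25.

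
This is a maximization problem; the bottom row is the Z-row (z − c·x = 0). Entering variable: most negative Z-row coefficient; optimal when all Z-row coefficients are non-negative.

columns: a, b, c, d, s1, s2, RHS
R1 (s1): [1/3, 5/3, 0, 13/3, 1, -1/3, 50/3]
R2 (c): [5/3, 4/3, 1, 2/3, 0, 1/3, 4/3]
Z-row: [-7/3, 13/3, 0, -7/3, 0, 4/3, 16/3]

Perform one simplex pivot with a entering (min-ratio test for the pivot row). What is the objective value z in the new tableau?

Ratio test on column a — row 1: (50/3)/(1/3) = 50; row 2: (4/3)/(5/3) = 4/5. Minimum is 4/5 at row 2 (c leaves); pivot element 5/3.
Pivot on row 2; the Z-row RHS becomes 16/3 − (-7/3)·(4/5) = 36/5.

36/5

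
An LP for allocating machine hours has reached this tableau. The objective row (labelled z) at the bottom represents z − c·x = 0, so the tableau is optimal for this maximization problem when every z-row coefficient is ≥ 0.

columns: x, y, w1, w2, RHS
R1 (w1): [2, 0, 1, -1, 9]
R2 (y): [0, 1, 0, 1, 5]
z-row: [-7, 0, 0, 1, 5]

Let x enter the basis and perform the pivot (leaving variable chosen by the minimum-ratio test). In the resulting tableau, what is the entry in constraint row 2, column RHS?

5

Ratio test on column x — row 1: 9/2 = 9/2; row 2: entry 0 ≤ 0. Minimum is 9/2 at row 1 (w1 leaves); pivot element 2.
Divide row 1 by 2; eliminate column x from the other rows.
Row 2 update in column RHS: 5 − 0·(9/2) = 5.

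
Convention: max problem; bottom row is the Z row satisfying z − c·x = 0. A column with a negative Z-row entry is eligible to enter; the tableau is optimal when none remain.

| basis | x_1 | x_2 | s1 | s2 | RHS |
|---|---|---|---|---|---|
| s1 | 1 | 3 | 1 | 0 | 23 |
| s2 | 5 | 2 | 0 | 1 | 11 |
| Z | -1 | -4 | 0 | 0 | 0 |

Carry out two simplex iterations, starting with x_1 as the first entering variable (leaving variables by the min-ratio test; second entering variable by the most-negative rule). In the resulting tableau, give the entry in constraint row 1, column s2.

Ratio test on column x_1 — row 1: 23/1 = 23; row 2: 11/5 = 11/5. Minimum is 11/5 at row 2 (s2 leaves); pivot element 5.
Divide row 2 by 5; eliminate column x_1 from the other rows.
Second iteration: most negative Z-row entry is -18/5 in column x_2, so x_2 enters.
Ratio test on column x_2 — row 1: (104/5)/(13/5) = 8; row 2: (11/5)/(2/5) = 11/2. Minimum is 11/2 at row 2 (x_1 leaves); pivot element 2/5.
Divide row 2 by 2/5; eliminate column x_2 from the other rows.
After both pivots, the entry at constraint row 1, column s2 is -3/2.

-3/2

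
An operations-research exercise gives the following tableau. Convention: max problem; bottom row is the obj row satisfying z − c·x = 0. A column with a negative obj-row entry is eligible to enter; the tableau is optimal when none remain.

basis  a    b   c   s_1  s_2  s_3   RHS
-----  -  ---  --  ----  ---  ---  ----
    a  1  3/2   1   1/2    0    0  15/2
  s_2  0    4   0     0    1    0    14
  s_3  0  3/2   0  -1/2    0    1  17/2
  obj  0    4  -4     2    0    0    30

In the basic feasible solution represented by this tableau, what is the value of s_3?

17/2

s_3 is basic (row 3); its value is the RHS of that row, 17/2.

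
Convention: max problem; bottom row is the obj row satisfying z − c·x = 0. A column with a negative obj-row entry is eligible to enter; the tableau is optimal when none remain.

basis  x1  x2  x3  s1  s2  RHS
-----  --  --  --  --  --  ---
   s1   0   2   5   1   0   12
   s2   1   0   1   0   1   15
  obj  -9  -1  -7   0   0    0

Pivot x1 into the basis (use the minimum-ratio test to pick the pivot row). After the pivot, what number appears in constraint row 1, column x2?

Ratio test on column x1 — row 1: entry 0 ≤ 0; row 2: 15/1 = 15. Minimum is 15 at row 2 (s2 leaves); pivot element 1.
Divide row 2 by 1; eliminate column x1 from the other rows.
Row 1 update in column x2: 2 − 0·0 = 2.

2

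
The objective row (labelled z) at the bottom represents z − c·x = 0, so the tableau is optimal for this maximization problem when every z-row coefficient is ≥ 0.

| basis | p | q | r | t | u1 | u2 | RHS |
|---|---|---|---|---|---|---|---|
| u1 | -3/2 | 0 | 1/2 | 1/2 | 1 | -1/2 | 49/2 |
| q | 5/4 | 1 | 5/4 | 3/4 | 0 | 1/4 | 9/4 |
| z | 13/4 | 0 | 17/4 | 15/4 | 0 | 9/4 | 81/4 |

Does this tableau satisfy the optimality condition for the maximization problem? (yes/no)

yes

Every z-row coefficient is ≥ 0, so the tableau is optimal.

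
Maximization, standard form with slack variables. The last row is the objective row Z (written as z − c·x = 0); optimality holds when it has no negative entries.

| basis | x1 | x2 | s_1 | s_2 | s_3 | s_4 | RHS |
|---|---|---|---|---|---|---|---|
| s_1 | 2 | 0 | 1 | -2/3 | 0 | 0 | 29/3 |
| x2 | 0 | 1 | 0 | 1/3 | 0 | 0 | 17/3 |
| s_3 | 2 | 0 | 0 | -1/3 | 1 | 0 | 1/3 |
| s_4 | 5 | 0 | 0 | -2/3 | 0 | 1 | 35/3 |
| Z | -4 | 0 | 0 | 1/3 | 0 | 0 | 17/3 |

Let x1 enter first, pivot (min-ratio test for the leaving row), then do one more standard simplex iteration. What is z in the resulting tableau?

12

Ratio test on column x1 — row 1: (29/3)/2 = 29/6; row 2: entry 0 ≤ 0; row 3: (1/3)/2 = 1/6; row 4: (35/3)/5 = 7/3. Minimum is 1/6 at row 3 (s_3 leaves); pivot element 2.
Pivot on row 3; the Z-row RHS becomes 17/3 − (-4)·(1/6) = 19/3.
Next entering variable (most negative Z-row entry -1/3): s_2.
Ratio test on column s_2 — row 1: entry -1/3 ≤ 0; row 2: (17/3)/(1/3) = 17; row 3: entry -1/6 ≤ 0; row 4: (65/6)/(1/6) = 65. Minimum is 17 at row 2 (x2 leaves); pivot element 1/3.
After the second pivot the Z-row RHS is 19/3 − (-1/3)·17 = 12.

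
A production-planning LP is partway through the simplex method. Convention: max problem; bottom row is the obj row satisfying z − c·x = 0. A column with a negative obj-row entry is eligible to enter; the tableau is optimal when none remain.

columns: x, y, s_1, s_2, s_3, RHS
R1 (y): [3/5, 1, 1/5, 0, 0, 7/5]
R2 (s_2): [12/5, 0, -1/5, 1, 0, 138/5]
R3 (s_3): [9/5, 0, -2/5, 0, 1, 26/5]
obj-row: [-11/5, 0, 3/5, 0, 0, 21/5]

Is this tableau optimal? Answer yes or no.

The obj-row has a negative entry -11/5 in column x, so it is not optimal.

no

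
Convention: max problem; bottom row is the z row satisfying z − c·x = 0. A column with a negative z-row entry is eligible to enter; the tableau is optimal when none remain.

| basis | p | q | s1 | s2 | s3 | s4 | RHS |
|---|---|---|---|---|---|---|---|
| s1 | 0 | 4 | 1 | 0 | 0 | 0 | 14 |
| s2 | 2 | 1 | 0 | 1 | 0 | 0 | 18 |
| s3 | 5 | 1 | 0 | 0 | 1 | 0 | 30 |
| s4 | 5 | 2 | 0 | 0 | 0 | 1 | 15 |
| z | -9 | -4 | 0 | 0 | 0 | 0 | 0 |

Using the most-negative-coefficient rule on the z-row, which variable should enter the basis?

p

Negative z-row entries: p: -9, q: -4.
The most negative is -9 in column p, so p enters.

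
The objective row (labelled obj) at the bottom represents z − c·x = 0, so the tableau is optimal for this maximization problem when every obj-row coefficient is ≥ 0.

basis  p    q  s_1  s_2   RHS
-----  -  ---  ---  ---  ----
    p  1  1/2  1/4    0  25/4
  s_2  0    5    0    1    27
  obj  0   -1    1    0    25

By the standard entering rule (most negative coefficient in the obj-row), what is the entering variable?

Negative obj-row entries: q: -1.
The most negative is -1 in column q, so q enters.

q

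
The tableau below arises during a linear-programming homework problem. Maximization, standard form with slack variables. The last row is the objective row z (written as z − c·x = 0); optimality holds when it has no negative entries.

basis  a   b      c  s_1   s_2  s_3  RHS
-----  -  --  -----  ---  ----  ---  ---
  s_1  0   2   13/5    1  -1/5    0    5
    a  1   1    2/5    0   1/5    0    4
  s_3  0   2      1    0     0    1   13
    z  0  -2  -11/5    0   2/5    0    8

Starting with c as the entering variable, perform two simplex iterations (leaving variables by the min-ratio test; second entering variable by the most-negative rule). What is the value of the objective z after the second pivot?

Ratio test on column c — row 1: 5/(13/5) = 25/13; row 2: 4/(2/5) = 10; row 3: 13/1 = 13. Minimum is 25/13 at row 1 (s_1 leaves); pivot element 13/5.
Pivot on row 1; the z-row RHS becomes 8 − (-11/5)·(25/13) = 159/13.
Next entering variable (most negative z-row entry -4/13): b.
Ratio test on column b — row 1: (25/13)/(10/13) = 5/2; row 2: (42/13)/(9/13) = 14/3; row 3: (144/13)/(16/13) = 9. Minimum is 5/2 at row 1 (c leaves); pivot element 10/13.
After the second pivot the z-row RHS is 159/13 − (-4/13)·(5/2) = 13.

13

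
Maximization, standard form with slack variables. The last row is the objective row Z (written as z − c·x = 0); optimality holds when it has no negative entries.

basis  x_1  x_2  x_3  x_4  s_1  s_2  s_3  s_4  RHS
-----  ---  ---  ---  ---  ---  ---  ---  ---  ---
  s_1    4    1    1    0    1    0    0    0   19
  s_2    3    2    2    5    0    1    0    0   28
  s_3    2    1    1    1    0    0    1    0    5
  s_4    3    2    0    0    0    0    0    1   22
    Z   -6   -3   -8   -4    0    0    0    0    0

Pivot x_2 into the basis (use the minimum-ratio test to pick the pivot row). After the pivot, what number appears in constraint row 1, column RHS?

14

Ratio test on column x_2 — row 1: 19/1 = 19; row 2: 28/2 = 14; row 3: 5/1 = 5; row 4: 22/2 = 11. Minimum is 5 at row 3 (s_3 leaves); pivot element 1.
Divide row 3 by 1; eliminate column x_2 from the other rows.
Row 1 update in column RHS: 19 − 1·5 = 14.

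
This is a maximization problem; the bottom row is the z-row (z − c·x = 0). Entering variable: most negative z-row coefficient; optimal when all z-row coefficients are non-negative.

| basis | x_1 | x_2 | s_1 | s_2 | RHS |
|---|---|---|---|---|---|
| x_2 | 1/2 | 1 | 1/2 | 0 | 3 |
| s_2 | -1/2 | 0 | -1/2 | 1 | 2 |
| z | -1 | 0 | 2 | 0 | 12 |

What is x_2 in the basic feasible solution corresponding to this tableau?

x_2 is basic (row 1); its value is the RHS of that row, 3.

3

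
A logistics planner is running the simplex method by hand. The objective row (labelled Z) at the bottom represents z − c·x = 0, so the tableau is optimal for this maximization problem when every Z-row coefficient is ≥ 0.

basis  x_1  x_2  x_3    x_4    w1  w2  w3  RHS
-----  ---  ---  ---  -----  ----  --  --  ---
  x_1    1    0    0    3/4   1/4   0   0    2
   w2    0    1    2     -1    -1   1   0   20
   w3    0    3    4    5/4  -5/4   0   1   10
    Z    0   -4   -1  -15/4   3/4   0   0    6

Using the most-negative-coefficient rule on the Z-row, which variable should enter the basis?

x_2

Negative Z-row entries: x_2: -4, x_3: -1, x_4: -15/4.
The most negative is -4 in column x_2, so x_2 enters.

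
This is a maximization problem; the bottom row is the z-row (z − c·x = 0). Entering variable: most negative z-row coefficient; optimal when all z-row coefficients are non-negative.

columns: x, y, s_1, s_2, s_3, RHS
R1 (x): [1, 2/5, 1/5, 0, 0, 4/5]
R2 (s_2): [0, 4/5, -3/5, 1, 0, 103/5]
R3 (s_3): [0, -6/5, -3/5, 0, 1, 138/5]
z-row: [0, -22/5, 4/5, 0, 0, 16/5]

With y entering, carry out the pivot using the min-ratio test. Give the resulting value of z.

12

Ratio test on column y — row 1: (4/5)/(2/5) = 2; row 2: (103/5)/(4/5) = 103/4; row 3: entry -6/5 ≤ 0. Minimum is 2 at row 1 (x leaves); pivot element 2/5.
Pivot on row 1; the z-row RHS becomes 16/5 − (-22/5)·2 = 12.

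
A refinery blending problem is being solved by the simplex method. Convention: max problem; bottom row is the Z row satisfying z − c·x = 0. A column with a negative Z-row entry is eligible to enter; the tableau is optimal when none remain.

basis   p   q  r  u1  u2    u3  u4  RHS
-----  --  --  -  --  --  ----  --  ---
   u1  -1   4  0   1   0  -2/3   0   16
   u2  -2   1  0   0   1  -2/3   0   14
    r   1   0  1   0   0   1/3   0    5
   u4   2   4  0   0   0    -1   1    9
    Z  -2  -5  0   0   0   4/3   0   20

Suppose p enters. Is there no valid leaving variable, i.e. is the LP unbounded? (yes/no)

no

Column p has positive entries in row(s) 3, 4, so the ratio test bounds it — not unbounded.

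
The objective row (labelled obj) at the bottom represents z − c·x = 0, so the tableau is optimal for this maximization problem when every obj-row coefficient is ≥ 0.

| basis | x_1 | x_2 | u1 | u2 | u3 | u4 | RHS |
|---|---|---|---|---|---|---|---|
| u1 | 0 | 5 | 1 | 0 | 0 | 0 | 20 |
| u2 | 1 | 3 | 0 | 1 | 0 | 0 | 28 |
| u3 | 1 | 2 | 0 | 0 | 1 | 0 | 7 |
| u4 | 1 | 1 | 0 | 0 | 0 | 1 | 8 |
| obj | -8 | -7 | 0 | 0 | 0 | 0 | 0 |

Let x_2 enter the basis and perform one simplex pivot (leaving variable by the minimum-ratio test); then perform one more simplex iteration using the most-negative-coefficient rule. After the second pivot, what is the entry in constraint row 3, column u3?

Ratio test on column x_2 — row 1: 20/5 = 4; row 2: 28/3 = 28/3; row 3: 7/2 = 7/2; row 4: 8/1 = 8. Minimum is 7/2 at row 3 (u3 leaves); pivot element 2.
Divide row 3 by 2; eliminate column x_2 from the other rows.
Second iteration: most negative obj-row entry is -9/2 in column x_1, so x_1 enters.
Ratio test on column x_1 — row 1: entry -5/2 ≤ 0; row 2: entry -1/2 ≤ 0; row 3: (7/2)/(1/2) = 7; row 4: (9/2)/(1/2) = 9. Minimum is 7 at row 3 (x_2 leaves); pivot element 1/2.
Divide row 3 by 1/2; eliminate column x_1 from the other rows.
After both pivots, the entry at constraint row 3, column u3 is 1.

1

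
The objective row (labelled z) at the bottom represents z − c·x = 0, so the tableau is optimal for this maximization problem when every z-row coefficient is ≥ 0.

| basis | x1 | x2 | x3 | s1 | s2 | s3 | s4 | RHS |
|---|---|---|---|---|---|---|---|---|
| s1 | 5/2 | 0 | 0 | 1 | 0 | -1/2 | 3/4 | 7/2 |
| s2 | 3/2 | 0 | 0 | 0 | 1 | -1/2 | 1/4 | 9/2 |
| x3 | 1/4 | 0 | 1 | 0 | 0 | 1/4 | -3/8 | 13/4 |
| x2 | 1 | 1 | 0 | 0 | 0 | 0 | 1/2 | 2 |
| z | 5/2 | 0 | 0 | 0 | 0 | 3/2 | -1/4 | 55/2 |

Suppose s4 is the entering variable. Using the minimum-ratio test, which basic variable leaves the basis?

x2

Column s4 entries and ratios — s1: (7/2)/(3/4) = 14/3; s2: (9/2)/(1/4) = 18; x3: -3/8 ≤ 0, skip; x2: 2/(1/2) = 4.
Smallest ratio is 4 in the row of x2, so x2 leaves.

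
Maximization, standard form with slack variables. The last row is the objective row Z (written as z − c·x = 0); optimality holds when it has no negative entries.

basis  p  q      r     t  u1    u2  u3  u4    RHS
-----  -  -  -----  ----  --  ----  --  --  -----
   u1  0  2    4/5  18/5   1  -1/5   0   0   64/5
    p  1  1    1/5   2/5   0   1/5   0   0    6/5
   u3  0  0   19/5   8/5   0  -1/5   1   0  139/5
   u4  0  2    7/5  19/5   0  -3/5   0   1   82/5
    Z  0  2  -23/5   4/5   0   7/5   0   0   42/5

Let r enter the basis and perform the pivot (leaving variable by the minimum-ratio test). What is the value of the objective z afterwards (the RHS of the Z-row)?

Ratio test on column r — row 1: (64/5)/(4/5) = 16; row 2: (6/5)/(1/5) = 6; row 3: (139/5)/(19/5) = 139/19; row 4: (82/5)/(7/5) = 82/7. Minimum is 6 at row 2 (p leaves); pivot element 1/5.
Pivot on row 2; the Z-row RHS becomes 42/5 − (-23/5)·6 = 36.

36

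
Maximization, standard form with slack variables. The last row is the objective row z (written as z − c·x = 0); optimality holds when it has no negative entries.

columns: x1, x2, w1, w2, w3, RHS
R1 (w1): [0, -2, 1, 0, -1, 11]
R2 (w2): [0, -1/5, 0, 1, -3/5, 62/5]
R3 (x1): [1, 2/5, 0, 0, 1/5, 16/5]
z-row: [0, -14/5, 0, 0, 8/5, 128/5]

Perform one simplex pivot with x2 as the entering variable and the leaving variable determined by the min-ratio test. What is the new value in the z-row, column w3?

3

Ratio test on column x2 — row 1: entry -2 ≤ 0; row 2: entry -1/5 ≤ 0; row 3: (16/5)/(2/5) = 8. Minimum is 8 at row 3 (x1 leaves); pivot element 2/5.
Divide row 3 by 2/5; eliminate column x2 from the other rows.
z-row update in column w3: 8/5 − (-14/5)·(1/2) = 3.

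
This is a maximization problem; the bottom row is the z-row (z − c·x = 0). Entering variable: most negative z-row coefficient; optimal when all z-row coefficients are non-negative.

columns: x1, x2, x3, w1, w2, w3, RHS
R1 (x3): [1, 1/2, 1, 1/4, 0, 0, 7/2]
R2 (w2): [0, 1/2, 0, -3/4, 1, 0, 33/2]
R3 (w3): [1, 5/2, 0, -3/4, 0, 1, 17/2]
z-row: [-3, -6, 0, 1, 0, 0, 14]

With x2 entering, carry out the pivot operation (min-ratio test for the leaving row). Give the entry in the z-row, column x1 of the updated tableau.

Ratio test on column x2 — row 1: (7/2)/(1/2) = 7; row 2: (33/2)/(1/2) = 33; row 3: (17/2)/(5/2) = 17/5. Minimum is 17/5 at row 3 (w3 leaves); pivot element 5/2.
Divide row 3 by 5/2; eliminate column x2 from the other rows.
z-row update in column x1: -3 − (-6)·(2/5) = -3/5.

-3/5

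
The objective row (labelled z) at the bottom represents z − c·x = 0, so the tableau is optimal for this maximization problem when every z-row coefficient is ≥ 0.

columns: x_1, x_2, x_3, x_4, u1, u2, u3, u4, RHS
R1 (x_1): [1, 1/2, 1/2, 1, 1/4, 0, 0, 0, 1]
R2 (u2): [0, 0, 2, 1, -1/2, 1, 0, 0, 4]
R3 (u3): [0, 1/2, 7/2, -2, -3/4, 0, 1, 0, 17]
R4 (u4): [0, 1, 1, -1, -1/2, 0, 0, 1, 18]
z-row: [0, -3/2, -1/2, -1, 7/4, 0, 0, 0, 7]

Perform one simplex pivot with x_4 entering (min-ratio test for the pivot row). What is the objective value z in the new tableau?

8

Ratio test on column x_4 — row 1: 1/1 = 1; row 2: 4/1 = 4; row 3: entry -2 ≤ 0; row 4: entry -1 ≤ 0. Minimum is 1 at row 1 (x_1 leaves); pivot element 1.
Pivot on row 1; the z-row RHS becomes 7 − (-1)·1 = 8.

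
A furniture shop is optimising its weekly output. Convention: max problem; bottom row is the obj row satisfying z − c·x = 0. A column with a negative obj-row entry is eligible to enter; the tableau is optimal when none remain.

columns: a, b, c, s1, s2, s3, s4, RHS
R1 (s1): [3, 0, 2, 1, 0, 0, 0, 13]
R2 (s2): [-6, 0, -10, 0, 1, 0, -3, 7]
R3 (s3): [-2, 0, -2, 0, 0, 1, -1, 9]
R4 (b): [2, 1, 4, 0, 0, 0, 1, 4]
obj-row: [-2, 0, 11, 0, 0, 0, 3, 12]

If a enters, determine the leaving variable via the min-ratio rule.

Column a entries and ratios — s1: 13/3 = 13/3; s2: -6 ≤ 0, skip; s3: -2 ≤ 0, skip; b: 4/2 = 2.
Smallest ratio is 2 in the row of b, so b leaves.

b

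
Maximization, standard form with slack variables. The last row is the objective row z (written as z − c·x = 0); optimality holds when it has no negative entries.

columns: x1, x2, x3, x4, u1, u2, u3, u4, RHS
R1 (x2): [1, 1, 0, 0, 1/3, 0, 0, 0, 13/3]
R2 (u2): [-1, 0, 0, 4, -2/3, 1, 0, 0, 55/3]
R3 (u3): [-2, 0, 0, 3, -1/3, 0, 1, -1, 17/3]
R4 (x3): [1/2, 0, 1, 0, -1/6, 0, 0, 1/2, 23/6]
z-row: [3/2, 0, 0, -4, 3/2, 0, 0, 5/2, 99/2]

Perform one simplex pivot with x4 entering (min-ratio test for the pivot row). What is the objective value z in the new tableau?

1027/18

Ratio test on column x4 — row 1: entry 0 ≤ 0; row 2: (55/3)/4 = 55/12; row 3: (17/3)/3 = 17/9; row 4: entry 0 ≤ 0. Minimum is 17/9 at row 3 (u3 leaves); pivot element 3.
Pivot on row 3; the z-row RHS becomes 99/2 − (-4)·(17/9) = 1027/18.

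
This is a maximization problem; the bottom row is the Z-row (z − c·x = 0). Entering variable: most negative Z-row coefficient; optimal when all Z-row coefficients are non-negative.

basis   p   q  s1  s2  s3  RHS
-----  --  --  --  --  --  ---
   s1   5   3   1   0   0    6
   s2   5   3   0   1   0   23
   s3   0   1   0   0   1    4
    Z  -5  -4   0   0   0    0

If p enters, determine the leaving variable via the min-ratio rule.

s1

Column p entries and ratios — s1: 6/5 = 6/5; s2: 23/5 = 23/5; s3: 0 ≤ 0, skip.
Smallest ratio is 6/5 in the row of s1, so s1 leaves.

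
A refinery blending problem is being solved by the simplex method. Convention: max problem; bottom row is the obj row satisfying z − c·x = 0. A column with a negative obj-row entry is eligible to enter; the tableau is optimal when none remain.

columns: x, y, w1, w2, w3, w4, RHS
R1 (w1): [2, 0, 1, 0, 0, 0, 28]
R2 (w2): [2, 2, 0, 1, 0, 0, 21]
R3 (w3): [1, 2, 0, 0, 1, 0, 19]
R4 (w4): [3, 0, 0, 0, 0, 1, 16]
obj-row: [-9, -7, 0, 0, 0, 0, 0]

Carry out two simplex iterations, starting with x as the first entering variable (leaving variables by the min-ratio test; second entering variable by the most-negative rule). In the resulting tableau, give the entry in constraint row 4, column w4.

Ratio test on column x — row 1: 28/2 = 14; row 2: 21/2 = 21/2; row 3: 19/1 = 19; row 4: 16/3 = 16/3. Minimum is 16/3 at row 4 (w4 leaves); pivot element 3.
Divide row 4 by 3; eliminate column x from the other rows.
Second iteration: most negative obj-row entry is -7 in column y, so y enters.
Ratio test on column y — row 1: entry 0 ≤ 0; row 2: (31/3)/2 = 31/6; row 3: (41/3)/2 = 41/6; row 4: entry 0 ≤ 0. Minimum is 31/6 at row 2 (w2 leaves); pivot element 2.
Divide row 2 by 2; eliminate column y from the other rows.
After both pivots, the entry at constraint row 4, column w4 is 1/3.

1/3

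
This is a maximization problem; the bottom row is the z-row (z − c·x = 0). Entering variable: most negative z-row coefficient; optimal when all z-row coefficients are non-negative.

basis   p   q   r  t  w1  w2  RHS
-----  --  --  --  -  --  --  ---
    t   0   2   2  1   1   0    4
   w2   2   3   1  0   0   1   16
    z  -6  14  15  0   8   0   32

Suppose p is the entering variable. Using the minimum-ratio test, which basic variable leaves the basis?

w2

Column p entries and ratios — t: 0 ≤ 0, skip; w2: 16/2 = 8.
Smallest ratio is 8 in the row of w2, so w2 leaves.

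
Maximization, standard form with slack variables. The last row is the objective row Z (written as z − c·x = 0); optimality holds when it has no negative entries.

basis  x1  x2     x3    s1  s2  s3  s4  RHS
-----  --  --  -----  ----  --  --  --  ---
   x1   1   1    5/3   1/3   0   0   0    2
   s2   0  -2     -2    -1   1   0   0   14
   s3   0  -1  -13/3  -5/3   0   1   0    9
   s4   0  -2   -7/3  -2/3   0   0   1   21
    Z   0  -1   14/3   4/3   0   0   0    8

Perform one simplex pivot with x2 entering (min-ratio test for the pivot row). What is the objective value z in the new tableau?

10

Ratio test on column x2 — row 1: 2/1 = 2; row 2: entry -2 ≤ 0; row 3: entry -1 ≤ 0; row 4: entry -2 ≤ 0. Minimum is 2 at row 1 (x1 leaves); pivot element 1.
Pivot on row 1; the Z-row RHS becomes 8 − (-1)·2 = 10.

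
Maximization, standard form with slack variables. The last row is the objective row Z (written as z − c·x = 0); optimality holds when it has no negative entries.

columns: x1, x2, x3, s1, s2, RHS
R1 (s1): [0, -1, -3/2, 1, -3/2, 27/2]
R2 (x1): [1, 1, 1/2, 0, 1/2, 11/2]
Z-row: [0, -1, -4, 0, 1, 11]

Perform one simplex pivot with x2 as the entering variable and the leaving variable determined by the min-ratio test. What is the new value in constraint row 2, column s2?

1/2

Ratio test on column x2 — row 1: entry -1 ≤ 0; row 2: (11/2)/1 = 11/2. Minimum is 11/2 at row 2 (x1 leaves); pivot element 1.
Divide row 2 by 1; eliminate column x2 from the other rows.
In the new row 2, the s2 entry is the old entry divided by the pivot: (1/2)/1 = 1/2.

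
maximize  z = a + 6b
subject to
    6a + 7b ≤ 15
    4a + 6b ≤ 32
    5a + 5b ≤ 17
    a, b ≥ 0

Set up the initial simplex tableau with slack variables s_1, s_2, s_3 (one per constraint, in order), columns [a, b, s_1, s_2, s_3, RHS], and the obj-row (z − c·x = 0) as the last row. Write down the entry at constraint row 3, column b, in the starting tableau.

5

Constraint 3 has coefficient 5 on b.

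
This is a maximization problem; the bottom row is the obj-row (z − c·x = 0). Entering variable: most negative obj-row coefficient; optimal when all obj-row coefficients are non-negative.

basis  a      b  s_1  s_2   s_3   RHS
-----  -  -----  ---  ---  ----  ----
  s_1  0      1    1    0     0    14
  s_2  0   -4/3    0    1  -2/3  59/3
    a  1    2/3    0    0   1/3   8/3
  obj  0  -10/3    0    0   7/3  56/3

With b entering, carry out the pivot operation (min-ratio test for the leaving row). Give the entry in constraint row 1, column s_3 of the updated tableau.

-1/2

Ratio test on column b — row 1: 14/1 = 14; row 2: entry -4/3 ≤ 0; row 3: (8/3)/(2/3) = 4. Minimum is 4 at row 3 (a leaves); pivot element 2/3.
Divide row 3 by 2/3; eliminate column b from the other rows.
Row 1 update in column s_3: 0 − 1·(1/2) = -1/2.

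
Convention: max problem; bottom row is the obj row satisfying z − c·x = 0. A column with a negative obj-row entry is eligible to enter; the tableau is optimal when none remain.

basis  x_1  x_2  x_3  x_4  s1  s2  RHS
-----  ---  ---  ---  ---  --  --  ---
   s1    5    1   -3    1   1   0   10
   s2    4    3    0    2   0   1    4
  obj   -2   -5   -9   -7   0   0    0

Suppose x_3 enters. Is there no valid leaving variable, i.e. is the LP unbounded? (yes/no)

yes

Every constraint-row entry in column x_3 is ≤ 0, so increasing x_3 is unbounded.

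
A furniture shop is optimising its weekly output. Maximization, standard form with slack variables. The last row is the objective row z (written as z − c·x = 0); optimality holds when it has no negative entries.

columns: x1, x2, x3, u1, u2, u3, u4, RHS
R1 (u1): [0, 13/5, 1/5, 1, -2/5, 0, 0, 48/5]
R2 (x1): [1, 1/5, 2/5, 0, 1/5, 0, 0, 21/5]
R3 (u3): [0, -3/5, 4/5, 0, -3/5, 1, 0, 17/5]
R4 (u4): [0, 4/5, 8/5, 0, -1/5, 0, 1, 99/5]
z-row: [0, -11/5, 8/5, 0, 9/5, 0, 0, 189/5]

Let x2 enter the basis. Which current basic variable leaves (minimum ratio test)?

Column x2 entries and ratios — u1: (48/5)/(13/5) = 48/13; x1: (21/5)/(1/5) = 21; u3: -3/5 ≤ 0, skip; u4: (99/5)/(4/5) = 99/4.
Smallest ratio is 48/13 in the row of u1, so u1 leaves.

u1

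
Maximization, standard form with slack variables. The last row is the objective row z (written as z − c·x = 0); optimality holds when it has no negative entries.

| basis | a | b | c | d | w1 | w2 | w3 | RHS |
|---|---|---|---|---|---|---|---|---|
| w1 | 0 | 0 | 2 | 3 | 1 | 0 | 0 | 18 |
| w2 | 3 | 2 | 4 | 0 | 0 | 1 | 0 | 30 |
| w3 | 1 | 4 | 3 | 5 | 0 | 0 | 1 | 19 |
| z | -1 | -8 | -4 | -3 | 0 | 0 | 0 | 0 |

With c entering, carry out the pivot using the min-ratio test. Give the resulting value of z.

Ratio test on column c — row 1: 18/2 = 9; row 2: 30/4 = 15/2; row 3: 19/3 = 19/3. Minimum is 19/3 at row 3 (w3 leaves); pivot element 3.
Pivot on row 3; the z-row RHS becomes 0 − (-4)·(19/3) = 76/3.

76/3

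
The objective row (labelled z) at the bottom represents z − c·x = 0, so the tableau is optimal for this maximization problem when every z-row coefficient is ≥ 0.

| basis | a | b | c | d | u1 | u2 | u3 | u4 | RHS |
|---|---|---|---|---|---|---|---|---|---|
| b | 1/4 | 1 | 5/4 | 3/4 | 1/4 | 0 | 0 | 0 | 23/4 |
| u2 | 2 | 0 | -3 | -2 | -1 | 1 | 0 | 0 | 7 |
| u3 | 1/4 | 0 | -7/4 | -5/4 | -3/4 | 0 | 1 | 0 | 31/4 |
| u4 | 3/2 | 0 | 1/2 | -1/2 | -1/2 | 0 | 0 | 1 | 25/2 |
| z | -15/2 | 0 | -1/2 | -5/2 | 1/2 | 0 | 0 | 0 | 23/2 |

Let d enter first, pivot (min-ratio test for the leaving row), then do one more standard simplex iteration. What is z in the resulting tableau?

Ratio test on column d — row 1: (23/4)/(3/4) = 23/3; row 2: entry -2 ≤ 0; row 3: entry -5/4 ≤ 0; row 4: entry -1/2 ≤ 0. Minimum is 23/3 at row 1 (b leaves); pivot element 3/4.
Pivot on row 1; the z-row RHS becomes 23/2 − (-5/2)·(23/3) = 92/3.
Next entering variable (most negative z-row entry -20/3): a.
Ratio test on column a — row 1: (23/3)/(1/3) = 23; row 2: (67/3)/(8/3) = 67/8; row 3: (52/3)/(2/3) = 26; row 4: (49/3)/(5/3) = 49/5. Minimum is 67/8 at row 2 (u2 leaves); pivot element 8/3.
After the second pivot the z-row RHS is 92/3 − (-20/3)·(67/8) = 173/2.

173/2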